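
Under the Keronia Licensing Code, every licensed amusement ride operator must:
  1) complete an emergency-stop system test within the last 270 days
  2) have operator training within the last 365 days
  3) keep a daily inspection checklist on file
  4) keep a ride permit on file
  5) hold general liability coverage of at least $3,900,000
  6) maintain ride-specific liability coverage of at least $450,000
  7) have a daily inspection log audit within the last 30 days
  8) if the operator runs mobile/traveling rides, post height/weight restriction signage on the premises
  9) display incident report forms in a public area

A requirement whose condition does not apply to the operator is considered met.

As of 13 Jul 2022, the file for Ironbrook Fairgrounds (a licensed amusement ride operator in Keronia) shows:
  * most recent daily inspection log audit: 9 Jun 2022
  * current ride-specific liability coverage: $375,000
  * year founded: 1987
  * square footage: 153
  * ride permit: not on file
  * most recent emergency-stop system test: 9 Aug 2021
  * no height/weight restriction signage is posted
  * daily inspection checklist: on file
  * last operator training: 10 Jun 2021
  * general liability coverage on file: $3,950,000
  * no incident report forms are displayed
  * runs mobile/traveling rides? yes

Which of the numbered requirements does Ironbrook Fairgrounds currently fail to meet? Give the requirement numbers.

1. emergency-stop system test 338 days ago vs limit 270 → not met
2. operator training 398 days ago vs limit 365 → not met
3. daily inspection checklist present → met
4. ride permit absent → not met
5. general liability coverage $3,950,000 ≥ $3,900,000 → met
6. ride-specific liability coverage $375,000 < $450,000 → not met
7. daily inspection log audit 34 days ago vs limit 30 → not met
8. condition 'runs mobile/traveling rides' holds; height/weight restriction signage absent → not met
9. incident report forms absent → not met
Not met: 1, 2, 4, 6, 7, 8, 9

1, 2, 4, 6, 7, 8, 9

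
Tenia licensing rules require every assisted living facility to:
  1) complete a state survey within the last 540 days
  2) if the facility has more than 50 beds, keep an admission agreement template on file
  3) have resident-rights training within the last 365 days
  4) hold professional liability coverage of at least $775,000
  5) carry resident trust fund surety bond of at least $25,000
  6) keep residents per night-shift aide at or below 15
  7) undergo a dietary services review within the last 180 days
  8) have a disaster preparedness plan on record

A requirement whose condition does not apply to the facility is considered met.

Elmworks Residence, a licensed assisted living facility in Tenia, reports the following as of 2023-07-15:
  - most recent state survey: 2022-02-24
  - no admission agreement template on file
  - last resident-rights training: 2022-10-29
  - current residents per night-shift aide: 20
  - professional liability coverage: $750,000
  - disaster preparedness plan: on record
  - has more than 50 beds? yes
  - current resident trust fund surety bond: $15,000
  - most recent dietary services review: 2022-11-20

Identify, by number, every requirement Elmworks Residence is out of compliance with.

2, 4, 5, 6, 7

1. state survey 506 days ago vs limit 540 → met
2. condition 'has more than 50 beds' holds; admission agreement template absent → not met
3. resident-rights training 259 days ago vs limit 365 → met
4. professional liability coverage $750,000 < $775,000 → not met
5. resident trust fund surety bond $15,000 < $25,000 → not met
6. residents per night-shift aide 20 > 15 → not met
7. dietary services review 237 days ago vs limit 180 → not met
8. disaster preparedness plan present → met
Not met: 2, 4, 5, 6, 7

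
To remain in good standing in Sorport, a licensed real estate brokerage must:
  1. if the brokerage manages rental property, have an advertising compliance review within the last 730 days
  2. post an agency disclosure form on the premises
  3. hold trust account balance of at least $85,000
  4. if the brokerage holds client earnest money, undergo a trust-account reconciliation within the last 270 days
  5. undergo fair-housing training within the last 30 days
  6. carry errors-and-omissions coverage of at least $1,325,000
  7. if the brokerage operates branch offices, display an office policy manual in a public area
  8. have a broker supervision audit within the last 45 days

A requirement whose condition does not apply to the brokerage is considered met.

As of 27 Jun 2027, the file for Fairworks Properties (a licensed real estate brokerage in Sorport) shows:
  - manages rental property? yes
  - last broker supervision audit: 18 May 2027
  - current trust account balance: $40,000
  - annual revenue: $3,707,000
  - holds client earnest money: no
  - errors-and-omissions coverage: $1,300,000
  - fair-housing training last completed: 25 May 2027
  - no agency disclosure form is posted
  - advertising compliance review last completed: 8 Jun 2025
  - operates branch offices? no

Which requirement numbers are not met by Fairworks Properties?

1, 2, 3, 5, 6

1. condition 'manages rental property' holds; advertising compliance review 749 days ago vs limit 730 → not met
2. agency disclosure form absent → not met
3. trust account balance $40,000 < $85,000 → not met
4. condition 'holds client earnest money' does not hold → requirement n/a → met
5. fair-housing training 33 days ago vs limit 30 → not met
6. errors-and-omissions coverage $1,300,000 < $1,325,000 → not met
7. condition 'operates branch offices' does not hold → requirement n/a → met
8. broker supervision audit 40 days ago vs limit 45 → met
Not met: 1, 2, 3, 5, 6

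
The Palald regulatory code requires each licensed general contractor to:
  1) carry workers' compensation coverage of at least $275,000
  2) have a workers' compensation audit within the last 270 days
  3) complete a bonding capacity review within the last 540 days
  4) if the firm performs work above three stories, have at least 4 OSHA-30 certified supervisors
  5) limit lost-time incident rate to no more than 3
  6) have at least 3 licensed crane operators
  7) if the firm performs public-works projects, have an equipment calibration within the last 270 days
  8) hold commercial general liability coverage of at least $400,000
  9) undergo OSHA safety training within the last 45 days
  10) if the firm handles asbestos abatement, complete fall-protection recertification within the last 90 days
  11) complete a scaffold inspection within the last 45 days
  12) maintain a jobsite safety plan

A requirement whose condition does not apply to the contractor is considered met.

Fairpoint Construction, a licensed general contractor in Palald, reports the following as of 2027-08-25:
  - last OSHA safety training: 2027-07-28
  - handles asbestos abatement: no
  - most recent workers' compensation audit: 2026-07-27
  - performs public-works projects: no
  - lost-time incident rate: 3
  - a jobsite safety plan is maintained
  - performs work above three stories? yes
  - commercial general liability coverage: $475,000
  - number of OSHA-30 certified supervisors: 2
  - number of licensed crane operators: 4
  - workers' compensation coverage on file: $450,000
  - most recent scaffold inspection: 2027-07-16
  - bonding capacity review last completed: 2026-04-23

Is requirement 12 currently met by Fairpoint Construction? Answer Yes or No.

Yes

12. jobsite safety plan present → met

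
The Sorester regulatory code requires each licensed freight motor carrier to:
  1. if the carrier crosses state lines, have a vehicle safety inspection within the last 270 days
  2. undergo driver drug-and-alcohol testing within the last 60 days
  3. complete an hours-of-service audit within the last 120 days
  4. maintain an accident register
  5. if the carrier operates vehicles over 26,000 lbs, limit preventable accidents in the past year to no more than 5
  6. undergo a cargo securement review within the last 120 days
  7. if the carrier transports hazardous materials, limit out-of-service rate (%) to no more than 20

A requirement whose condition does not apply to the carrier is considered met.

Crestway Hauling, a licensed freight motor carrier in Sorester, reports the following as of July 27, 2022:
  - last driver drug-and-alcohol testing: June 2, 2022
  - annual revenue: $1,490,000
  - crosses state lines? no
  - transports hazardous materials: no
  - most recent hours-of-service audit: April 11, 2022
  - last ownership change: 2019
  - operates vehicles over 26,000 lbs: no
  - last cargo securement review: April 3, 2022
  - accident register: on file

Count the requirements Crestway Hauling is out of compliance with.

1. condition 'crosses state lines' does not hold → requirement n/a → met
2. driver drug-and-alcohol testing 55 days ago vs limit 60 → met
3. hours-of-service audit 107 days ago vs limit 120 → met
4. accident register present → met
5. condition 'operates vehicles over 26,000 lbs' does not hold → requirement n/a → met
6. cargo securement review 115 days ago vs limit 120 → met
7. condition 'transports hazardous materials' does not hold → requirement n/a → met
Not met: 0 of 7

0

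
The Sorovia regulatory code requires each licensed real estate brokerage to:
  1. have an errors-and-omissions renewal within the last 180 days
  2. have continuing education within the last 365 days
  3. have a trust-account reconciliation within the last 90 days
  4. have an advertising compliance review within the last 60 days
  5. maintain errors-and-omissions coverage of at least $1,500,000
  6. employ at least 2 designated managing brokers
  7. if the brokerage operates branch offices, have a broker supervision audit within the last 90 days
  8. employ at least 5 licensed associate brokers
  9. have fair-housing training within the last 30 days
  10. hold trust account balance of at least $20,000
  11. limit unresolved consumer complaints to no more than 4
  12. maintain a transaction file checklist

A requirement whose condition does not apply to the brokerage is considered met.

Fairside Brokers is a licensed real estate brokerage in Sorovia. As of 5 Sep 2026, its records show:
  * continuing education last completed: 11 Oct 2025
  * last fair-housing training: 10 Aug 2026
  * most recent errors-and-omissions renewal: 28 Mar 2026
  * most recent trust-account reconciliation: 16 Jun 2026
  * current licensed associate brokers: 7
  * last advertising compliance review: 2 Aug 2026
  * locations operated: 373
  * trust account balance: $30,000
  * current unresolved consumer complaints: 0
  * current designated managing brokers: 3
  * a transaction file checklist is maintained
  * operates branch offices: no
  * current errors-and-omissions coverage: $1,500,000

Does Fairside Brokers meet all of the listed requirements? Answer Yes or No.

Yes

1. errors-and-omissions renewal 161 days ago vs limit 180 → met
2. continuing education 329 days ago vs limit 365 → met
3. trust-account reconciliation 81 days ago vs limit 90 → met
4. advertising compliance review 34 days ago vs limit 60 → met
5. errors-and-omissions coverage $1,500,000 ≥ $1,500,000 → met
6. designated managing brokers 3 ≥ 2 → met
7. condition 'operates branch offices' does not hold → requirement n/a → met
8. licensed associate brokers 7 ≥ 5 → met
9. fair-housing training 26 days ago vs limit 30 → met
10. trust account balance $30,000 ≥ $20,000 → met
11. unresolved consumer complaints 0 ≤ 4 → met
12. transaction file checklist present → met
All met.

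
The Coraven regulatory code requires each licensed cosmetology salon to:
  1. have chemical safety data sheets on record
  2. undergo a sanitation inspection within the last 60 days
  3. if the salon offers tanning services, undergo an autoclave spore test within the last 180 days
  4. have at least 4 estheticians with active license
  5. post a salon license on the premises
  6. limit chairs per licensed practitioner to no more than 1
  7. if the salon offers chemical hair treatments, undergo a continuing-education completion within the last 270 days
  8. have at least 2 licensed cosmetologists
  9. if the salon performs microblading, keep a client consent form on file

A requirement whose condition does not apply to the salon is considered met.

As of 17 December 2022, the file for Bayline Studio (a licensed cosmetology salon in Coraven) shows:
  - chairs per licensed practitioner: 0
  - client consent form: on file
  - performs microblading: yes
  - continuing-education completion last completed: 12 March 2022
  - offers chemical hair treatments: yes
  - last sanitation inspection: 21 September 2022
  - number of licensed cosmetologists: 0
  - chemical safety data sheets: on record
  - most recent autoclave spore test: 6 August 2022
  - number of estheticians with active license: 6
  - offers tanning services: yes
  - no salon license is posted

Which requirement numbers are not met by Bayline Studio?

1. chemical safety data sheets present → met
2. sanitation inspection 87 days ago vs limit 60 → not met
3. condition 'offers tanning services' holds; autoclave spore test 133 days ago vs limit 180 → met
4. estheticians with active license 6 ≥ 4 → met
5. salon license absent → not met
6. chairs per licensed practitioner 0 ≤ 1 → met
7. condition 'offers chemical hair treatments' holds; continuing-education completion 280 days ago vs limit 270 → not met
8. licensed cosmetologists 0 < 2 → not met
9. condition 'performs microblading' holds; client consent form present → met
Not met: 2, 5, 7, 8

2, 5, 7, 8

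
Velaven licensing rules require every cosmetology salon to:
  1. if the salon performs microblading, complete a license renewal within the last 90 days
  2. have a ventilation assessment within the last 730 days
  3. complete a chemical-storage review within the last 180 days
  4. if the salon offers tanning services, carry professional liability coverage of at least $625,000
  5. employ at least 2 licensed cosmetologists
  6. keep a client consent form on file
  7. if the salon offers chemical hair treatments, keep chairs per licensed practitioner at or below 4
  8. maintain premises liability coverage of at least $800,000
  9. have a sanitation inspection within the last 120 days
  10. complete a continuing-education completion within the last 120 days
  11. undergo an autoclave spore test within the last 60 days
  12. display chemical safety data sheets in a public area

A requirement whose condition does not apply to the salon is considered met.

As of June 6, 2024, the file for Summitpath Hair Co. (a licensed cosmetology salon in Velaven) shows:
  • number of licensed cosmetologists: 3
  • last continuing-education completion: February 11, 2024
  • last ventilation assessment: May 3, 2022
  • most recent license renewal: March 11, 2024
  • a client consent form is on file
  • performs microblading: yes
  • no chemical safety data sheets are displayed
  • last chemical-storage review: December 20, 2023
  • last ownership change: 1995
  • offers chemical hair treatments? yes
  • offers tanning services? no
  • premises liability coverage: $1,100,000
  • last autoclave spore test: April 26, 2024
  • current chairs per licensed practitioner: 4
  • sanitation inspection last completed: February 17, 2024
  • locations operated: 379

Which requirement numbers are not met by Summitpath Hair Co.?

1. condition 'performs microblading' holds; license renewal 87 days ago vs limit 90 → met
2. ventilation assessment 765 days ago vs limit 730 → not met
3. chemical-storage review 169 days ago vs limit 180 → met
4. condition 'offers tanning services' does not hold → requirement n/a → met
5. licensed cosmetologists 3 ≥ 2 → met
6. client consent form present → met
7. condition 'offers chemical hair treatments' holds; chairs per licensed practitioner 4 ≤ 4 → met
8. premises liability coverage $1,100,000 ≥ $800,000 → met
9. sanitation inspection 110 days ago vs limit 120 → met
10. continuing-education completion 116 days ago vs limit 120 → met
11. autoclave spore test 41 days ago vs limit 60 → met
12. chemical safety data sheets absent → not met
Not met: 2, 12

2, 12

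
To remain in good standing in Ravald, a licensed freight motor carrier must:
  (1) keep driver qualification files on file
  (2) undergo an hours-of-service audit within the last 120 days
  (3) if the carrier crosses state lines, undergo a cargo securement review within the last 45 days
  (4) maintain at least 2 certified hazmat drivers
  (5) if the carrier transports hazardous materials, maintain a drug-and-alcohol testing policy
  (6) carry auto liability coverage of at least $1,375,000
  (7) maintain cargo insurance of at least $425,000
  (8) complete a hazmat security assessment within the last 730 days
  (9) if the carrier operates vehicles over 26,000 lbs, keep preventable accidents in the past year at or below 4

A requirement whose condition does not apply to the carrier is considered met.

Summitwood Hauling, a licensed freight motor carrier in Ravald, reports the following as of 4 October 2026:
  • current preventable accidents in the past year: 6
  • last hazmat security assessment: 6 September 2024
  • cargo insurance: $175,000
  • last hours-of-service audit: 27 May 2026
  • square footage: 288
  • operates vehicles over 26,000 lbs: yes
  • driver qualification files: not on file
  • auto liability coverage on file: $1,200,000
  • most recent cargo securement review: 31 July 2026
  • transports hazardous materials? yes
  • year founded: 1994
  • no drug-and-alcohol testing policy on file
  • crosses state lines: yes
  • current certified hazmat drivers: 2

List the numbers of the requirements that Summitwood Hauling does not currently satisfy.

1, 2, 3, 5, 6, 7, 8, 9

1. driver qualification files absent → not met
2. hours-of-service audit 130 days ago vs limit 120 → not met
3. condition 'crosses state lines' holds; cargo securement review 65 days ago vs limit 45 → not met
4. certified hazmat drivers 2 ≥ 2 → met
5. condition 'transports hazardous materials' holds; drug-and-alcohol testing policy absent → not met
6. auto liability coverage $1,200,000 < $1,375,000 → not met
7. cargo insurance $175,000 < $425,000 → not met
8. hazmat security assessment 758 days ago vs limit 730 → not met
9. condition 'operates vehicles over 26,000 lbs' holds; preventable accidents in the past year 6 > 4 → not met
Not met: 1, 2, 3, 5, 6, 7, 8, 9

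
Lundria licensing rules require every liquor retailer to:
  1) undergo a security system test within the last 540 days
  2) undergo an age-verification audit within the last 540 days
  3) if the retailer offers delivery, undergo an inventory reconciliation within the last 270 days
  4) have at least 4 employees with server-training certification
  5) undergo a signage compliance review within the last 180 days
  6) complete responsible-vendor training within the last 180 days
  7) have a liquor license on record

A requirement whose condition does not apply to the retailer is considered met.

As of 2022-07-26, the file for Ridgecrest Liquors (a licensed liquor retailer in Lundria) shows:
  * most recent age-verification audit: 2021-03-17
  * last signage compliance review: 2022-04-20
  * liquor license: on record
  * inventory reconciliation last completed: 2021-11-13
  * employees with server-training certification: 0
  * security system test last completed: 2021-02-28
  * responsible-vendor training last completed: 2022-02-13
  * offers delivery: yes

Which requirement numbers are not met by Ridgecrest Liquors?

1. security system test 513 days ago vs limit 540 → met
2. age-verification audit 496 days ago vs limit 540 → met
3. condition 'offers delivery' holds; inventory reconciliation 255 days ago vs limit 270 → met
4. employees with server-training certification 0 < 4 → not met
5. signage compliance review 97 days ago vs limit 180 → met
6. responsible-vendor training 163 days ago vs limit 180 → met
7. liquor license present → met
Not met: 4

4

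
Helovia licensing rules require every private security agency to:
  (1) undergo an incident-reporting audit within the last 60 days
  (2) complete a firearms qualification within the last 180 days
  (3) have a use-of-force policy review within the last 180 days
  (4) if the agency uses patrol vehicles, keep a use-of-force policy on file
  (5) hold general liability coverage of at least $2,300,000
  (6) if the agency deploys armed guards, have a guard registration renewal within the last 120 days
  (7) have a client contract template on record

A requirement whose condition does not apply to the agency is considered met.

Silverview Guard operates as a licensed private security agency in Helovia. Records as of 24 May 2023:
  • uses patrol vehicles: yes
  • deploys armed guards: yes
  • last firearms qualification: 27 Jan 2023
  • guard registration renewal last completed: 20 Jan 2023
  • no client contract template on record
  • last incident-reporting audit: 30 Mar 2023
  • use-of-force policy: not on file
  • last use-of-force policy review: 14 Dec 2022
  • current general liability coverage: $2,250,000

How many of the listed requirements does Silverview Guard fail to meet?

4

1. incident-reporting audit 55 days ago vs limit 60 → met
2. firearms qualification 117 days ago vs limit 180 → met
3. use-of-force policy review 161 days ago vs limit 180 → met
4. condition 'uses patrol vehicles' holds; use-of-force policy absent → not met
5. general liability coverage $2,250,000 < $2,300,000 → not met
6. condition 'deploys armed guards' holds; guard registration renewal 124 days ago vs limit 120 → not met
7. client contract template absent → not met
Not met: 4 of 7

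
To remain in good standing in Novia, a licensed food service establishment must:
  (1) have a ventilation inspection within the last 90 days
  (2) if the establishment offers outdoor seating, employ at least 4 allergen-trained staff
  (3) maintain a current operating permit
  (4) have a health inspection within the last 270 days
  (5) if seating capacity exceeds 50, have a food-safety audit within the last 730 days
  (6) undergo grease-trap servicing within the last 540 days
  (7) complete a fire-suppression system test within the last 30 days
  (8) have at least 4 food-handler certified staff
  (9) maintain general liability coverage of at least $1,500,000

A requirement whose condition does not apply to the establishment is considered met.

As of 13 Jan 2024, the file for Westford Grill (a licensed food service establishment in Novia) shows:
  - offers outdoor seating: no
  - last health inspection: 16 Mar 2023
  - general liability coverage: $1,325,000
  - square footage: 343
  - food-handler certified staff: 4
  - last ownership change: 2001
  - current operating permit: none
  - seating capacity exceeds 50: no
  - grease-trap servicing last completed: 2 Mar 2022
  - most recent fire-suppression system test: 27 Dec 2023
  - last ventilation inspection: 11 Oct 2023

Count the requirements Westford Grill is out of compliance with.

5

1. ventilation inspection 94 days ago vs limit 90 → not met
2. condition 'offers outdoor seating' does not hold → requirement n/a → met
3. current operating permit absent → not met
4. health inspection 303 days ago vs limit 270 → not met
5. condition 'seating capacity exceeds 50' does not hold → requirement n/a → met
6. grease-trap servicing 682 days ago vs limit 540 → not met
7. fire-suppression system test 17 days ago vs limit 30 → met
8. food-handler certified staff 4 ≥ 4 → met
9. general liability coverage $1,325,000 < $1,500,000 → not met
Not met: 5 of 9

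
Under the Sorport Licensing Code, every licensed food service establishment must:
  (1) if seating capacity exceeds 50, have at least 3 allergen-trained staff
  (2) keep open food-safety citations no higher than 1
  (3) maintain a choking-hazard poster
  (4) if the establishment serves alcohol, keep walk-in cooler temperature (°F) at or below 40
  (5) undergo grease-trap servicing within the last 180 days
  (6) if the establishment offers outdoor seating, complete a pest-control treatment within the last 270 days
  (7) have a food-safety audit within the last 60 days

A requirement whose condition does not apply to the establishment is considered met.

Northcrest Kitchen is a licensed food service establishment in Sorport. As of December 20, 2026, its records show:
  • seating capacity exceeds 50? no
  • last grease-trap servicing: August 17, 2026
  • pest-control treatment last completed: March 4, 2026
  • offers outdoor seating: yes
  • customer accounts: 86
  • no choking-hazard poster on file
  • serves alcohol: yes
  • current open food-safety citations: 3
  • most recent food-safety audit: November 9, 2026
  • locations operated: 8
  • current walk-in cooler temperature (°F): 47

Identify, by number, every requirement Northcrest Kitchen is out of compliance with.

2, 3, 4, 6

1. condition 'seating capacity exceeds 50' does not hold → requirement n/a → met
2. open food-safety citations 3 > 1 → not met
3. choking-hazard poster absent → not met
4. condition 'serves alcohol' holds; walk-in cooler temperature (°F) 47 > 40 → not met
5. grease-trap servicing 125 days ago vs limit 180 → met
6. condition 'offers outdoor seating' holds; pest-control treatment 291 days ago vs limit 270 → not met
7. food-safety audit 41 days ago vs limit 60 → met
Not met: 2, 3, 4, 6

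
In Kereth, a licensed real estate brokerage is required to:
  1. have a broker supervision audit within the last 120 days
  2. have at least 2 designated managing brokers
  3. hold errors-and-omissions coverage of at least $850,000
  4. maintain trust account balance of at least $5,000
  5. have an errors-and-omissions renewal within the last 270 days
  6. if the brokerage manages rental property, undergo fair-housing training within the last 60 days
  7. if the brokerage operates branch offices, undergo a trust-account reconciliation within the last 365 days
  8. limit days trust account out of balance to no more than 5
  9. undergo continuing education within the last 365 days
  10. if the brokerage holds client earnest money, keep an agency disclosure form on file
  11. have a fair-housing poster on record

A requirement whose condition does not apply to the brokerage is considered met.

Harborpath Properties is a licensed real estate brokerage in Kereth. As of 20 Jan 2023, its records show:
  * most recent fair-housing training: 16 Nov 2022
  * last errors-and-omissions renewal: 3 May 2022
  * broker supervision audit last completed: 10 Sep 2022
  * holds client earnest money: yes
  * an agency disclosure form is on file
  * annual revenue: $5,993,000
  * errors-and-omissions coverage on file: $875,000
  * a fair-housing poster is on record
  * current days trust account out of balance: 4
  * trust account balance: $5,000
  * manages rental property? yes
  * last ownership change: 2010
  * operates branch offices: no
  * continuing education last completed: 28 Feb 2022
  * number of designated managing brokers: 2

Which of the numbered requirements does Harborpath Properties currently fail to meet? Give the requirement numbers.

1. broker supervision audit 132 days ago vs limit 120 → not met
2. designated managing brokers 2 ≥ 2 → met
3. errors-and-omissions coverage $875,000 ≥ $850,000 → met
4. trust account balance $5,000 ≥ $5,000 → met
5. errors-and-omissions renewal 262 days ago vs limit 270 → met
6. condition 'manages rental property' holds; fair-housing training 65 days ago vs limit 60 → not met
7. condition 'operates branch offices' does not hold → requirement n/a → met
8. days trust account out of balance 4 ≤ 5 → met
9. continuing education 326 days ago vs limit 365 → met
10. condition 'holds client earnest money' holds; agency disclosure form present → met
11. fair-housing poster present → met
Not met: 1, 6

1, 6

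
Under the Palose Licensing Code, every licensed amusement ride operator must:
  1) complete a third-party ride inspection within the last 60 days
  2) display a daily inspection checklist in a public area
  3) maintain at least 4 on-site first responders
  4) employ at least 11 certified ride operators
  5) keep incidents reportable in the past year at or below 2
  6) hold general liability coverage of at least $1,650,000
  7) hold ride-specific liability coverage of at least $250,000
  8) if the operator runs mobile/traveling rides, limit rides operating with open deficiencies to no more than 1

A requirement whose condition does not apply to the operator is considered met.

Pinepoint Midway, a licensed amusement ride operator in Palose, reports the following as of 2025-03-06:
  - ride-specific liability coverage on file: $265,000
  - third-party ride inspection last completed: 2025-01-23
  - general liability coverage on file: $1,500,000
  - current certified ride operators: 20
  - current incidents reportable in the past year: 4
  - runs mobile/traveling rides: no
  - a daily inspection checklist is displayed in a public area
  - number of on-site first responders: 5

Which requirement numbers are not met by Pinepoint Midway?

5, 6

1. third-party ride inspection 42 days ago vs limit 60 → met
2. daily inspection checklist present → met
3. on-site first responders 5 ≥ 4 → met
4. certified ride operators 20 ≥ 11 → met
5. incidents reportable in the past year 4 > 2 → not met
6. general liability coverage $1,500,000 < $1,650,000 → not met
7. ride-specific liability coverage $265,000 ≥ $250,000 → met
8. condition 'runs mobile/traveling rides' does not hold → requirement n/a → met
Not met: 5, 6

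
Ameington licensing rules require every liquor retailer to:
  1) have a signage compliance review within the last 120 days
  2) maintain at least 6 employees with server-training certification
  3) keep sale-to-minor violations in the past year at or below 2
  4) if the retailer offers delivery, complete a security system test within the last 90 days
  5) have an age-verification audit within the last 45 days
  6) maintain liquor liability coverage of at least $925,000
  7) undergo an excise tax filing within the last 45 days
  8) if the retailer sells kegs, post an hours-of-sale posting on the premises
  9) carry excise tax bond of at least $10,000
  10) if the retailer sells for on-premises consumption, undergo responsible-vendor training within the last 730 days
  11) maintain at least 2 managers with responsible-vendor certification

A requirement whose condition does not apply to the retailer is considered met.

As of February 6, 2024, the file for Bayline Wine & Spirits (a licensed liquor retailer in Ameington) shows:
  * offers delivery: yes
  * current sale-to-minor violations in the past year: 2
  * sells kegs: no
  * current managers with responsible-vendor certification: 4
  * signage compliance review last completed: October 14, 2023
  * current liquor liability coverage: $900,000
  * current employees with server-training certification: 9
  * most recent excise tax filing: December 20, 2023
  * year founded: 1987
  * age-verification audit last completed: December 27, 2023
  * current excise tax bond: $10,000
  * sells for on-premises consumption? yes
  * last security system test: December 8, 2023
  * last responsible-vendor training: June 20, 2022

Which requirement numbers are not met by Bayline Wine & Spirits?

6, 7

1. signage compliance review 115 days ago vs limit 120 → met
2. employees with server-training certification 9 ≥ 6 → met
3. sale-to-minor violations in the past year 2 ≤ 2 → met
4. condition 'offers delivery' holds; security system test 60 days ago vs limit 90 → met
5. age-verification audit 41 days ago vs limit 45 → met
6. liquor liability coverage $900,000 < $925,000 → not met
7. excise tax filing 48 days ago vs limit 45 → not met
8. condition 'sells kegs' does not hold → requirement n/a → met
9. excise tax bond $10,000 ≥ $10,000 → met
10. condition 'sells for on-premises consumption' holds; responsible-vendor training 596 days ago vs limit 730 → met
11. managers with responsible-vendor certification 4 ≥ 2 → met
Not met: 6, 7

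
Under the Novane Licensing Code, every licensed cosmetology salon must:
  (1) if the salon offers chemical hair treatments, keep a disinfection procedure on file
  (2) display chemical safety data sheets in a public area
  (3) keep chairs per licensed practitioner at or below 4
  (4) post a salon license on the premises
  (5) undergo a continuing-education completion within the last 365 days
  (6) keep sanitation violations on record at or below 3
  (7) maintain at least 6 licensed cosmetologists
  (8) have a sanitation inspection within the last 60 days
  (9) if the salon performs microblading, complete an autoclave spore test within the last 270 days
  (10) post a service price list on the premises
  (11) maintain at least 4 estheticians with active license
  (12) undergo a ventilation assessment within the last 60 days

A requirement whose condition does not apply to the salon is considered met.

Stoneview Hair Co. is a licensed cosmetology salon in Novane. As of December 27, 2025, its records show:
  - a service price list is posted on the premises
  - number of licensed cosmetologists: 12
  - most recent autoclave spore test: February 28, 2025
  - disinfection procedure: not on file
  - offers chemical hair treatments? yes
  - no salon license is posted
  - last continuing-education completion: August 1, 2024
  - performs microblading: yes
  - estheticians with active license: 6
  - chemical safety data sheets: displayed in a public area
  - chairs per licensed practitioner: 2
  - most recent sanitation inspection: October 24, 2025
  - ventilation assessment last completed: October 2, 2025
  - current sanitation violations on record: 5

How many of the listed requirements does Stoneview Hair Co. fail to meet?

1. condition 'offers chemical hair treatments' holds; disinfection procedure absent → not met
2. chemical safety data sheets present → met
3. chairs per licensed practitioner 2 ≤ 4 → met
4. salon license absent → not met
5. continuing-education completion 513 days ago vs limit 365 → not met
6. sanitation violations on record 5 > 3 → not met
7. licensed cosmetologists 12 ≥ 6 → met
8. sanitation inspection 64 days ago vs limit 60 → not met
9. condition 'performs microblading' holds; autoclave spore test 302 days ago vs limit 270 → not met
10. service price list present → met
11. estheticians with active license 6 ≥ 4 → met
12. ventilation assessment 86 days ago vs limit 60 → not met
Not met: 7 of 12

7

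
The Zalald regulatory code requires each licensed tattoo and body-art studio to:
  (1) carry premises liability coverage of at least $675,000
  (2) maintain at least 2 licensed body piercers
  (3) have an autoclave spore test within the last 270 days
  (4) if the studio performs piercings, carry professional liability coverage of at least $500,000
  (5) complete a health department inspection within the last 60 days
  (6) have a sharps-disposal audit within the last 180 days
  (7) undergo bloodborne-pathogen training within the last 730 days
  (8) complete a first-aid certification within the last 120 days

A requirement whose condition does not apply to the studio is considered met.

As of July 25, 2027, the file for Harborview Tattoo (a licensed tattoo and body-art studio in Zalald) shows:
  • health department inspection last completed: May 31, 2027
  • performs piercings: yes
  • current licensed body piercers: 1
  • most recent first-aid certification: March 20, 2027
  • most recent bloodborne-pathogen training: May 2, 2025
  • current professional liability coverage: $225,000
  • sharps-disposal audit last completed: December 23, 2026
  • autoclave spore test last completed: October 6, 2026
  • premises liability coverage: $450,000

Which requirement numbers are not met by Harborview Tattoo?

1, 2, 3, 4, 6, 7, 8

1. premises liability coverage $450,000 < $675,000 → not met
2. licensed body piercers 1 < 2 → not met
3. autoclave spore test 292 days ago vs limit 270 → not met
4. condition 'performs piercings' holds; professional liability coverage $225,000 < $500,000 → not met
5. health department inspection 55 days ago vs limit 60 → met
6. sharps-disposal audit 214 days ago vs limit 180 → not met
7. bloodborne-pathogen training 814 days ago vs limit 730 → not met
8. first-aid certification 127 days ago vs limit 120 → not met
Not met: 1, 2, 3, 4, 6, 7, 8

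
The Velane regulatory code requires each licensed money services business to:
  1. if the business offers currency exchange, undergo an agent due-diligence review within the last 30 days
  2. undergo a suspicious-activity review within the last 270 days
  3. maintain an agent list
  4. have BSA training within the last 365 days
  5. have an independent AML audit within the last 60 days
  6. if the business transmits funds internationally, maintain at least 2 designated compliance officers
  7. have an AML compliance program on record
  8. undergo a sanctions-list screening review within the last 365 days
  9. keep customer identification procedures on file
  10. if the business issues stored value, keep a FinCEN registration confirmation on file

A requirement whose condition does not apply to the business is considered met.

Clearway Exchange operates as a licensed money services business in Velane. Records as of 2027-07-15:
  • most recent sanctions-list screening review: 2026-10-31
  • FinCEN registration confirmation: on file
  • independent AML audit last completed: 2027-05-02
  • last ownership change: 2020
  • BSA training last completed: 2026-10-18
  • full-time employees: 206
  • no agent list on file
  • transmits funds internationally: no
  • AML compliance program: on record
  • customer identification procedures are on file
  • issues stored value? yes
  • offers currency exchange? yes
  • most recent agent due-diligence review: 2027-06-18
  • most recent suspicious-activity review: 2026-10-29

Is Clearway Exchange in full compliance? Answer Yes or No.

No

1. condition 'offers currency exchange' holds; agent due-diligence review 27 days ago vs limit 30 → met
2. suspicious-activity review 259 days ago vs limit 270 → met
3. agent list absent → not met
4. BSA training 270 days ago vs limit 365 → met
5. independent AML audit 74 days ago vs limit 60 → not met
6. condition 'transmits funds internationally' does not hold → requirement n/a → met
7. AML compliance program present → met
8. sanctions-list screening review 257 days ago vs limit 365 → met
9. customer identification procedures present → met
10. condition 'issues stored value' holds; FinCEN registration confirmation present → met
Not met: 3, 5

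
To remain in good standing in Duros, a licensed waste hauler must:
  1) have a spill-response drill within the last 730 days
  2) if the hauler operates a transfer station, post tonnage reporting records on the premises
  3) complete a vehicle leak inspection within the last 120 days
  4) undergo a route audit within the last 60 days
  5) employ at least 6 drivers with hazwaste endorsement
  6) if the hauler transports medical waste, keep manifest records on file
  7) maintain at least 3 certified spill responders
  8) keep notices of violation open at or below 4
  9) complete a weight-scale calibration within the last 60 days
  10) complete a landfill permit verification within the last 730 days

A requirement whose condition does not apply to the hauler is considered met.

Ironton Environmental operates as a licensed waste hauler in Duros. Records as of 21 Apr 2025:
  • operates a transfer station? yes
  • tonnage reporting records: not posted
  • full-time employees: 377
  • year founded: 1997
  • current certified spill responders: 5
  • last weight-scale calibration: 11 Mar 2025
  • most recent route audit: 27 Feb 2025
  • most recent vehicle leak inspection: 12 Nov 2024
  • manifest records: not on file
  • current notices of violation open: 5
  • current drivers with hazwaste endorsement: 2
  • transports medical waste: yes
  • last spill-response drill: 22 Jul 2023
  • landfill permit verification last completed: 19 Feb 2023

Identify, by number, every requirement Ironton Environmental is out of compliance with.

1. spill-response drill 639 days ago vs limit 730 → met
2. condition 'operates a transfer station' holds; tonnage reporting records absent → not met
3. vehicle leak inspection 160 days ago vs limit 120 → not met
4. route audit 53 days ago vs limit 60 → met
5. drivers with hazwaste endorsement 2 < 6 → not met
6. condition 'transports medical waste' holds; manifest records absent → not met
7. certified spill responders 5 ≥ 3 → met
8. notices of violation open 5 > 4 → not met
9. weight-scale calibration 41 days ago vs limit 60 → met
10. landfill permit verification 792 days ago vs limit 730 → not met
Not met: 2, 3, 5, 6, 8, 10

2, 3, 5, 6, 8, 10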